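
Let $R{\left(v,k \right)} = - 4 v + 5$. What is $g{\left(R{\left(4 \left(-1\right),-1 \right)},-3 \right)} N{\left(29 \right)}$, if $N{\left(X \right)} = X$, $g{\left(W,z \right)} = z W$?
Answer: $-1827$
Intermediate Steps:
$R{\left(v,k \right)} = 5 - 4 v$
$g{\left(W,z \right)} = W z$
$g{\left(R{\left(4 \left(-1\right),-1 \right)},-3 \right)} N{\left(29 \right)} = \left(5 - 4 \cdot 4 \left(-1\right)\right) \left(-3\right) 29 = \left(5 - -16\right) \left(-3\right) 29 = \left(5 + 16\right) \left(-3\right) 29 = 21 \left(-3\right) 29 = \left(-63\right) 29 = -1827$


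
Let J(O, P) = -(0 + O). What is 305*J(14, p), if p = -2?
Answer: -4270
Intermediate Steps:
J(O, P) = -O
305*J(14, p) = 305*(-1*14) = 305*(-14) = -4270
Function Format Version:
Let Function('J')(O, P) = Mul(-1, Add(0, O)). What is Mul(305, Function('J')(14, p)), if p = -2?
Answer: -4270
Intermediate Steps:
Function('J')(O, P) = Mul(-1, O)
Mul(305, Function('J')(14, p)) = Mul(305, Mul(-1, 14)) = Mul(305, -14) = -4270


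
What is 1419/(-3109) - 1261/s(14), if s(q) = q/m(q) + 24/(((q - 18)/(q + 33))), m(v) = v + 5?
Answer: 66905395/16614496 ≈ 4.0269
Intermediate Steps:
m(v) = 5 + v
s(q) = q/(5 + q) + 24*(33 + q)/(-18 + q) (s(q) = q/(5 + q) + 24/(((q - 18)/(q + 33))) = q/(5 + q) + 24/(((-18 + q)/(33 + q))) = q/(5 + q) + 24*((33 + q)/(-18 + q)) = q/(5 + q) + 24*(33 + q)/(-18 + q))
1419/(-3109) - 1261/s(14) = 1419/(-3109) - 1261*(-90 + 14² - 13*14)/(3960 + 25*14² + 894*14) = 1419*(-1/3109) - 1261*(-90 + 196 - 182)/(3960 + 25*196 + 12516) = -1419/3109 - 1261*(-76/(3960 + 4900 + 12516)) = -1419/3109 - 1261/((-1/76*21376)) = -1419/3109 - 1261/(-5344/19) = -1419/3109 - 1261*(-19/5344) = -1419/3109 + 23959/5344 = 66905395/16614496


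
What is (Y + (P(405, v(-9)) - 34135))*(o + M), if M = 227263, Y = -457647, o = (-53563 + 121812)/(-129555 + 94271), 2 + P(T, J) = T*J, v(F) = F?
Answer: -3972686337766047/35284 ≈ -1.1259e+11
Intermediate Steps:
P(T, J) = -2 + J*T (P(T, J) = -2 + T*J = -2 + J*T)
o = -68249/35284 (o = 68249/(-35284) = 68249*(-1/35284) = -68249/35284 ≈ -1.9343)
(Y + (P(405, v(-9)) - 34135))*(o + M) = (-457647 + ((-2 - 9*405) - 34135))*(-68249/35284 + 227263) = (-457647 + ((-2 - 3645) - 34135))*(8018679443/35284) = (-457647 + (-3647 - 34135))*(8018679443/35284) = (-457647 - 37782)*(8018679443/35284) = -495429*8018679443/35284 = -3972686337766047/35284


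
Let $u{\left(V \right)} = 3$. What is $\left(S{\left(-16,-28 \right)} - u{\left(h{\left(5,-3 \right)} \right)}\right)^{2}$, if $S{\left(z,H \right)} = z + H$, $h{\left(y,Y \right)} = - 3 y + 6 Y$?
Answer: $2209$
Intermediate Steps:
$S{\left(z,H \right)} = H + z$
$\left(S{\left(-16,-28 \right)} - u{\left(h{\left(5,-3 \right)} \right)}\right)^{2} = \left(\left(-28 - 16\right) - 3\right)^{2} = \left(-44 - 3\right)^{2} = \left(-47\right)^{2} = 2209$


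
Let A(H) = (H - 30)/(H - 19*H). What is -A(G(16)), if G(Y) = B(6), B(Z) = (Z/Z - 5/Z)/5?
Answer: -899/18 ≈ -49.944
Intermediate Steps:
B(Z) = 1/5 - 1/Z (B(Z) = (1 - 5/Z)*(1/5) = 1/5 - 1/Z)
G(Y) = 1/30 (G(Y) = (1/5)*(-5 + 6)/6 = (1/5)*(1/6)*1 = 1/30)
A(H) = -(-30 + H)/(18*H) (A(H) = (-30 + H)/((-18*H)) = (-30 + H)*(-1/(18*H)) = -(-30 + H)/(18*H))
-A(G(16)) = -(30 - 1*1/30)/(18*1/30) = -30*(30 - 1/30)/18 = -30*899/(18*30) = -1*899/18 = -899/18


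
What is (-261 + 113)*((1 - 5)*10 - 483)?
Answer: 77404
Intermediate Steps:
(-261 + 113)*((1 - 5)*10 - 483) = -148*(-4*10 - 483) = -148*(-40 - 483) = -148*(-523) = 77404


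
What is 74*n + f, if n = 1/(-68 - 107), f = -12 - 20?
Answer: -5674/175 ≈ -32.423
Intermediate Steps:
f = -32
n = -1/175 (n = 1/(-175) = -1/175 ≈ -0.0057143)
74*n + f = 74*(-1/175) - 32 = -74/175 - 32 = -5674/175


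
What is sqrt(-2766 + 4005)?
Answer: sqrt(1239) ≈ 35.199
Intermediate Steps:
sqrt(-2766 + 4005) = sqrt(1239)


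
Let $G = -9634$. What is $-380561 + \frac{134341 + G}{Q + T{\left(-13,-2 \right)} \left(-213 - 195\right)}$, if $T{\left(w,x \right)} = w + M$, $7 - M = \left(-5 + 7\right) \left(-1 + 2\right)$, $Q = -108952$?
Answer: $- \frac{3656441425}{9608} \approx -3.8056 \cdot 10^{5}$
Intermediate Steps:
$M = 5$ ($M = 7 - \left(-5 + 7\right) \left(-1 + 2\right) = 7 - 2 \cdot 1 = 7 - 2 = 5$)
$T{\left(w,x \right)} = 5 + w$ ($T{\left(w,x \right)} = w + 5 = 5 + w$)
$-380561 + \frac{134341 + G}{Q + T{\left(-13,-2 \right)} \left(-213 - 195\right)} = -380561 + \frac{134341 - 9634}{-108952 + \left(5 - 13\right) \left(-213 - 195\right)} = -380561 + \frac{124707}{-108952 - -3264} = -380561 + \frac{124707}{-108952 + 3264} = -380561 + \frac{124707}{-105688} = -380561 + 124707 \left(- \frac{1}{105688}\right) = -380561 - \frac{11337}{9608} = - \frac{3656441425}{9608}$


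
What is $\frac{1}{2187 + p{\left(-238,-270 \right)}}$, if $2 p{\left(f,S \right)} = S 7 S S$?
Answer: $- \frac{1}{68888313} \approx -1.4516 \cdot 10^{-8}$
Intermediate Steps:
$p{\left(f,S \right)} = \frac{7 S^{3}}{2}$ ($p{\left(f,S \right)} = \frac{S 7 S S}{2} = \frac{7 S^{2} S}{2} = \frac{7 S^{3}}{2}$)
$\frac{1}{2187 + p{\left(-238,-270 \right)}} = \frac{1}{2187 + \frac{7 \left(-270\right)^{3}}{2}} = \frac{1}{2187 + \frac{7}{2} \left(-19683000\right)} = \frac{1}{2187 - 68890500} = \frac{1}{-68888313} = - \frac{1}{68888313}$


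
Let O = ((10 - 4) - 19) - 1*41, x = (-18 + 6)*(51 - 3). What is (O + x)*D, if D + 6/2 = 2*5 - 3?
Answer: -2520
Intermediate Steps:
x = -576 (x = -12*48 = -576)
O = -54 (O = (6 - 19) - 41 = -13 - 41 = -54)
D = 4 (D = -3 + (2*5 - 3) = -3 + (10 - 3) = -3 + 7 = 4)
(O + x)*D = (-54 - 576)*4 = -630*4 = -2520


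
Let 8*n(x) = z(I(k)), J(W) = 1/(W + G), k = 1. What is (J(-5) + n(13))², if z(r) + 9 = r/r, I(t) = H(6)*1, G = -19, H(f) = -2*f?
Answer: 625/576 ≈ 1.0851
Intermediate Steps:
J(W) = 1/(-19 + W) (J(W) = 1/(W - 19) = 1/(-19 + W))
I(t) = -12 (I(t) = -2*6*1 = -12*1 = -12)
z(r) = -8 (z(r) = -9 + r/r = -9 + 1 = -8)
n(x) = -1 (n(x) = (⅛)*(-8) = -1)
(J(-5) + n(13))² = (1/(-19 - 5) - 1)² = (1/(-24) - 1)² = (-1/24 - 1)² = (-25/24)² = 625/576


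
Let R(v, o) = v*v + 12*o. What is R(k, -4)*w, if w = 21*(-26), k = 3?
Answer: 21294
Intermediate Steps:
R(v, o) = v**2 + 12*o
w = -546
R(k, -4)*w = (3**2 + 12*(-4))*(-546) = (9 - 48)*(-546) = -39*(-546) = 21294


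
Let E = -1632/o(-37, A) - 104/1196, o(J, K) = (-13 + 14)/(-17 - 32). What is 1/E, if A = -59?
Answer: 23/1839262 ≈ 1.2505e-5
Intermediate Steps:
o(J, K) = -1/49 (o(J, K) = 1/(-49) = 1*(-1/49) = -1/49)
E = 1839262/23 (E = -1632/(-1/49) - 104/1196 = -1632*(-49) - 104*1/1196 = 79968 - 2/23 = 1839262/23 ≈ 79968.)
1/E = 1/(1839262/23) = 23/1839262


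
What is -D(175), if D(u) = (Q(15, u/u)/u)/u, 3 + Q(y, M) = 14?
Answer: -11/30625 ≈ -0.00035918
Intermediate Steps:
Q(y, M) = 11 (Q(y, M) = -3 + 14 = 11)
D(u) = 11/u² (D(u) = (11/u)/u = 11/u²)
-D(175) = -11/175² = -11/30625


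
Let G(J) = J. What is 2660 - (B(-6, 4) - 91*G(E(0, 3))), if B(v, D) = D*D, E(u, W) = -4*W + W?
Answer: 1825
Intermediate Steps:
E(u, W) = -3*W
B(v, D) = D²
2660 - (B(-6, 4) - 91*G(E(0, 3))) = 2660 - (4² - (-273)*3) = 2660 - (16 - 91*(-9)) = 2660 - (16 + 819) = 2660 - 1*835 = 2660 - 835 = 1825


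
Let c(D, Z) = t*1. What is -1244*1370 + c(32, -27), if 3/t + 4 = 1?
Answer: -1704281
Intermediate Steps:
t = -1 (t = 3/(-4 + 1) = 3/(-3) = 3*(-⅓) = -1)
c(D, Z) = -1 (c(D, Z) = -1*1 = -1)
-1244*1370 + c(32, -27) = -1244*1370 - 1 = -1704280 - 1 = -1704281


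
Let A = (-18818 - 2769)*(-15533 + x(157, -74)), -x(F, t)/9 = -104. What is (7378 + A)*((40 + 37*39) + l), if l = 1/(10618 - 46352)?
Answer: 16698937685058657/35734 ≈ 4.6731e+11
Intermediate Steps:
x(F, t) = 936 (x(F, t) = -9*(-104) = 936)
A = 315105439 (A = (-18818 - 2769)*(-15533 + 936) = -21587*(-14597) = 315105439)
l = -1/35734 (l = 1/(-35734) = -1/35734 ≈ -2.7985e-5)
(7378 + A)*((40 + 37*39) + l) = (7378 + 315105439)*((40 + 37*39) - 1/35734) = 315112817*((40 + 1443) - 1/35734) = 315112817*(1483 - 1/35734) = 315112817*(52993521/35734) = 16698937685058657/35734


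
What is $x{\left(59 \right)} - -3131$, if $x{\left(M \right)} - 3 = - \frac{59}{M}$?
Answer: $3133$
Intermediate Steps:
$x{\left(M \right)} = 3 - \frac{59}{M}$
$x{\left(59 \right)} - -3131 = \left(3 - \frac{59}{59}\right) - -3131 = \left(3 - 1\right) + 3131 = 2 + 3131 = 3133$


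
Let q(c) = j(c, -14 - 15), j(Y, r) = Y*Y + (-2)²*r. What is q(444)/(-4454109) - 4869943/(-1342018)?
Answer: 21426852559427/5977494451962 ≈ 3.5846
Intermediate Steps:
j(Y, r) = Y² + 4*r
q(c) = -116 + c² (q(c) = c² + 4*(-14 - 15) = c² + 4*(-29) = c² - 116 = -116 + c²)
q(444)/(-4454109) - 4869943/(-1342018) = (-116 + 444²)/(-4454109) - 4869943/(-1342018) = (-116 + 197136)*(-1/4454109) - 4869943*(-1/1342018) = 197020*(-1/4454109) + 4869943/1342018 = -197020/4454109 + 4869943/1342018 = 21426852559427/5977494451962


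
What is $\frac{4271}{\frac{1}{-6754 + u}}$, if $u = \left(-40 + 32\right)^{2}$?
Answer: $-28572990$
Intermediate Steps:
$u = 64$ ($u = \left(-8\right)^{2} = 64$)
$\frac{4271}{\frac{1}{-6754 + u}} = \frac{4271}{\frac{1}{-6754 + 64}} = \frac{4271}{\frac{1}{-6690}} = \frac{4271}{- \frac{1}{6690}} = 4271 \left(-6690\right) = -28572990$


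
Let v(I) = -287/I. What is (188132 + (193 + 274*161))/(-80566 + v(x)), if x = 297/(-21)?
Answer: -23011461/7974025 ≈ -2.8858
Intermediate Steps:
x = -99/7 (x = 297*(-1/21) = -99/7 ≈ -14.143)
(188132 + (193 + 274*161))/(-80566 + v(x)) = (188132 + (193 + 274*161))/(-80566 - 287/(-99/7)) = (188132 + (193 + 44114))/(-80566 - 287*(-7/99)) = (188132 + 44307)/(-80566 + 2009/99) = 232439/(-7974025/99) = 232439*(-99/7974025) = -23011461/7974025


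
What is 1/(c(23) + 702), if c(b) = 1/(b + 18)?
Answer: 41/28783 ≈ 0.0014245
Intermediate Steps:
c(b) = 1/(18 + b)
1/(c(23) + 702) = 1/(1/(18 + 23) + 702) = 1/(1/41 + 702) = 1/(28783/41) = 41/28783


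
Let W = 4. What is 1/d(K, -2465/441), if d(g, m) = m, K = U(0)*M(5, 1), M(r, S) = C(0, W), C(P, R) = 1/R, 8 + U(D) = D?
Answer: -441/2465 ≈ -0.17890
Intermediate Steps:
U(D) = -8 + D
M(r, S) = ¼ (M(r, S) = 1/4 = ¼)
K = -2 (K = (-8 + 0)*(¼) = -8*¼ = -2)
1/d(K, -2465/441) = 1/(-2465/441) = -441/2465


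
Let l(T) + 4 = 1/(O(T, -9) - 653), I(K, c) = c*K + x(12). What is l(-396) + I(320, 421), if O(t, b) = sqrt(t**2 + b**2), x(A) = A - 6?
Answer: 36309195011/269512 - 9*sqrt(1937)/269512 ≈ 1.3472e+5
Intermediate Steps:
x(A) = -6 + A
I(K, c) = 6 + K*c (I(K, c) = c*K + (-6 + 12) = K*c + 6 = 6 + K*c)
O(t, b) = sqrt(b**2 + t**2)
l(T) = -4 + 1/(-653 + sqrt(81 + T**2)) (l(T) = -4 + 1/(sqrt((-9)**2 + T**2) - 653) = -4 + 1/(sqrt(81 + T**2) - 653) = -4 + 1/(-653 + sqrt(81 + T**2)))
l(-396) + I(320, 421) = (2613 - 4*sqrt(81 + (-396)**2))/(-653 + sqrt(81 + (-396)**2)) + (6 + 320*421) = (2613 - 4*sqrt(81 + 156816))/(-653 + sqrt(81 + 156816)) + (6 + 134720) = (2613 - 36*sqrt(1937))/(-653 + sqrt(156897)) + 134726 = (2613 - 36*sqrt(1937))/(-653 + 9*sqrt(1937)) + 134726 = 134726 + (2613 - 36*sqrt(1937))/(-653 + 9*sqrt(1937))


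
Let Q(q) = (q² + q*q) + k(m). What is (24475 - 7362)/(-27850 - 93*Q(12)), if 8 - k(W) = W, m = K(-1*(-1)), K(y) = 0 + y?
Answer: -17113/55285 ≈ -0.30954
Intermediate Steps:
K(y) = y
m = 1 (m = -1*(-1) = 1)
k(W) = 8 - W
Q(q) = 7 + 2*q² (Q(q) = (q² + q*q) + (8 - 1*1) = (q² + q²) + (8 - 1) = 2*q² + 7 = 7 + 2*q²)
(24475 - 7362)/(-27850 - 93*Q(12)) = (24475 - 7362)/(-27850 - 93*(7 + 2*12²)) = 17113/(-27850 - 93*(7 + 2*144)) = 17113/(-27850 - 93*(7 + 288)) = 17113/(-27850 - 93*295) = 17113/(-27850 - 27435) = 17113/(-55285) = 17113*(-1/55285) = -17113/55285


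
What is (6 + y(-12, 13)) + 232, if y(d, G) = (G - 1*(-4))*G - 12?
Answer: 447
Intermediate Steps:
y(d, G) = -12 + G*(4 + G) (y(d, G) = (G + 4)*G - 12 = (4 + G)*G - 12 = G*(4 + G) - 12 = -12 + G*(4 + G))
(6 + y(-12, 13)) + 232 = (6 + (-12 + 13² + 4*13)) + 232 = (6 + (-12 + 169 + 52)) + 232 = (6 + 209) + 232 = 215 + 232 = 447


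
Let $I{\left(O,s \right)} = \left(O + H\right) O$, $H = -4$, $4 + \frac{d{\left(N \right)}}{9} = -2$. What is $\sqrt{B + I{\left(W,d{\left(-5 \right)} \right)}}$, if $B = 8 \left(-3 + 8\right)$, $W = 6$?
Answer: $2 \sqrt{13} \approx 7.2111$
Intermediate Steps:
$d{\left(N \right)} = -54$ ($d{\left(N \right)} = -36 + 9 \left(-2\right) = -36 - 18 = -54$)
$I{\left(O,s \right)} = O \left(-4 + O\right)$ ($I{\left(O,s \right)} = \left(O - 4\right) O = \left(-4 + O\right) O = O \left(-4 + O\right)$)
$B = 40$ ($B = 8 \cdot 5 = 40$)
$\sqrt{B + I{\left(W,d{\left(-5 \right)} \right)}} = \sqrt{40 + 6 \left(-4 + 6\right)} = \sqrt{40 + 6 \cdot 2} = \sqrt{40 + 12} = \sqrt{52} = 2 \sqrt{13}$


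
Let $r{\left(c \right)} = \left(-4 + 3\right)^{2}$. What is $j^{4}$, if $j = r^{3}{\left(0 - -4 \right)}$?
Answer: $1$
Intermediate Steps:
$r{\left(c \right)} = 1$ ($r{\left(c \right)} = \left(-1\right)^{2} = 1$)
$j = 1$ ($j = 1^{3} = 1$)
$j^{4} = 1^{4} = 1$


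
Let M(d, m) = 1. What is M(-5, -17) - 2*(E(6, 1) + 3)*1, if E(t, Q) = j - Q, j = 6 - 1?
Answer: -13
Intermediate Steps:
j = 5
E(t, Q) = 5 - Q
M(-5, -17) - 2*(E(6, 1) + 3)*1 = 1 - 2*((5 - 1*1) + 3)*1 = 1 - 2*((5 - 1) + 3)*1 = 1 - 2*(4 + 3)*1 = 1 - 2*7*1 = 1 - 14*1 = 1 - 14 = -13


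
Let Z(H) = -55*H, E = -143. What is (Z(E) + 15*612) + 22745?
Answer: 39790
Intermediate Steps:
(Z(E) + 15*612) + 22745 = (-55*(-143) + 15*612) + 22745 = (7865 + 9180) + 22745 = 17045 + 22745 = 39790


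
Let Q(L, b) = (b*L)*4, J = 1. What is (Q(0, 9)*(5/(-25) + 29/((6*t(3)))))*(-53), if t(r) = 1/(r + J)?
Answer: 0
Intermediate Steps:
t(r) = 1/(1 + r) (t(r) = 1/(r + 1) = 1/(1 + r))
Q(L, b) = 4*L*b (Q(L, b) = (L*b)*4 = 4*L*b)
(Q(0, 9)*(5/(-25) + 29/((6*t(3)))))*(-53) = ((4*0*9)*(5/(-25) + 29/((6/(1 + 3)))))*(-53) = (0*(5*(-1/25) + 29/((6/4))))*(-53) = (0*(-⅕ + 29/((6*(¼)))))*(-53) = (0*(-⅕ + 29/(3/2)))*(-53) = (0*(-⅕ + 29*(⅔)))*(-53) = (0*(-⅕ + 58/3))*(-53) = (0*(287/15))*(-53) = 0*(-53) = 0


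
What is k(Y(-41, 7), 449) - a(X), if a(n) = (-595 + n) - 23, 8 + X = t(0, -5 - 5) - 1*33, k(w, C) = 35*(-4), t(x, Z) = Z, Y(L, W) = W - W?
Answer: 529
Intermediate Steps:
Y(L, W) = 0
k(w, C) = -140
X = -51 (X = -8 + ((-5 - 5) - 1*33) = -8 + (-10 - 33) = -8 - 43 = -51)
a(n) = -618 + n
k(Y(-41, 7), 449) - a(X) = -140 - (-618 - 51) = -140 - 1*(-669) = -140 + 669 = 529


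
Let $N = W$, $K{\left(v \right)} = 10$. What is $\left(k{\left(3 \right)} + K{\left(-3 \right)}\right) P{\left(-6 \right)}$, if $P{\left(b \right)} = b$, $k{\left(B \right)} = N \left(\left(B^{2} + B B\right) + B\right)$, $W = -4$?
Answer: $444$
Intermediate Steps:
$N = -4$
$k{\left(B \right)} = - 8 B^{2} - 4 B$ ($k{\left(B \right)} = - 4 \left(\left(B^{2} + B B\right) + B\right) = - 4 \left(\left(B^{2} + B^{2}\right) + B\right) = - 4 \left(2 B^{2} + B\right) = - 4 \left(B + 2 B^{2}\right) = - 8 B^{2} - 4 B$)
$\left(k{\left(3 \right)} + K{\left(-3 \right)}\right) P{\left(-6 \right)} = \left(\left(-4\right) 3 \left(1 + 2 \cdot 3\right) + 10\right) \left(-6\right) = \left(\left(-4\right) 3 \left(1 + 6\right) + 10\right) \left(-6\right) = \left(\left(-4\right) 3 \cdot 7 + 10\right) \left(-6\right) = \left(-84 + 10\right) \left(-6\right) = \left(-74\right) \left(-6\right) = 444$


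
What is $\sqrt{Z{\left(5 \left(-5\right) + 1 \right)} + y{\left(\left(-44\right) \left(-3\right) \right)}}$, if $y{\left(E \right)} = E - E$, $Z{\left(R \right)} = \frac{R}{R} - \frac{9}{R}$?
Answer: $\frac{\sqrt{22}}{4} \approx 1.1726$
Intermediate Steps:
$Z{\left(R \right)} = 1 - \frac{9}{R}$
$y{\left(E \right)} = 0$
$\sqrt{Z{\left(5 \left(-5\right) + 1 \right)} + y{\left(\left(-44\right) \left(-3\right) \right)}} = \sqrt{\frac{-9 + \left(5 \left(-5\right) + 1\right)}{5 \left(-5\right) + 1} + 0} = \sqrt{\frac{-9 + \left(-25 + 1\right)}{-25 + 1} + 0} = \sqrt{\frac{-9 - 24}{-24} + 0} = \sqrt{\left(- \frac{1}{24}\right) \left(-33\right) + 0} = \sqrt{\frac{11}{8} + 0} = \sqrt{\frac{11}{8}} = \frac{\sqrt{22}}{4}$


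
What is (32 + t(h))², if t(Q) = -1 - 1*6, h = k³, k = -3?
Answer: 625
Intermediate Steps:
h = -27 (h = (-3)³ = -27)
t(Q) = -7 (t(Q) = -1 - 6 = -7)
(32 + t(h))² = (32 - 7)² = 25² = 625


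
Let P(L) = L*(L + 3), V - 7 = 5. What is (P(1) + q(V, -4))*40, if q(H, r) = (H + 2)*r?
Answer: -2080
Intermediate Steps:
V = 12 (V = 7 + 5 = 12)
P(L) = L*(3 + L)
q(H, r) = r*(2 + H) (q(H, r) = (2 + H)*r = r*(2 + H))
(P(1) + q(V, -4))*40 = (1*(3 + 1) - 4*(2 + 12))*40 = (1*4 - 4*14)*40 = (4 - 56)*40 = -52*40 = -2080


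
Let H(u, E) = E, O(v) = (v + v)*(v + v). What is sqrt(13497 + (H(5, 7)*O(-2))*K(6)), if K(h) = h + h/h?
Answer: sqrt(14281) ≈ 119.50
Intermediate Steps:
K(h) = 1 + h (K(h) = h + 1 = 1 + h)
O(v) = 4*v**2 (O(v) = (2*v)*(2*v) = 4*v**2)
sqrt(13497 + (H(5, 7)*O(-2))*K(6)) = sqrt(13497 + (7*(4*(-2)**2))*(1 + 6)) = sqrt(13497 + (7*(4*4))*7) = sqrt(13497 + (7*16)*7) = sqrt(13497 + 112*7) = sqrt(13497 + 784) = sqrt(14281)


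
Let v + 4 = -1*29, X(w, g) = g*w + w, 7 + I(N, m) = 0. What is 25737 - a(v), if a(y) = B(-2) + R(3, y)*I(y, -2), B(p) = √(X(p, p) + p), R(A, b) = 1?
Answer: 25744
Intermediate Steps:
I(N, m) = -7 (I(N, m) = -7 + 0 = -7)
X(w, g) = w + g*w
v = -33 (v = -4 - 1*29 = -4 - 29 = -33)
B(p) = √(p + p*(1 + p)) (B(p) = √(p*(1 + p) + p) = √(p + p*(1 + p)))
a(y) = -7 (a(y) = √(-2*(2 - 2)) + 1*(-7) = √(-2*0) - 7 = √0 - 7 = 0 - 7 = -7)
25737 - a(v) = 25737 - 1*(-7) = 25737 + 7 = 25744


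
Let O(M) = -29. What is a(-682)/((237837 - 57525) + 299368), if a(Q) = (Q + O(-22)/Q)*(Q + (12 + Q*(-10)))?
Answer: -286033425/32714176 ≈ -8.7434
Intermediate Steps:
a(Q) = (12 - 9*Q)*(Q - 29/Q) (a(Q) = (Q - 29/Q)*(Q + (12 + Q*(-10))) = (Q - 29/Q)*(Q + (12 - 10*Q)) = (Q - 29/Q)*(12 - 9*Q) = (12 - 9*Q)*(Q - 29/Q))
a(-682)/((237837 - 57525) + 299368) = (261 - 348/(-682) - 9*(-682)² + 12*(-682))/((237837 - 57525) + 299368) = (261 - 348*(-1/682) - 9*465124 - 8184)/(180312 + 299368) = (261 + 174/341 - 4186116 - 8184)/479680 = -1430167125/341*1/479680 = -286033425/32714176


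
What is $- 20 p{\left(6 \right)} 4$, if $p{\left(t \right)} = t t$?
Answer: $-2880$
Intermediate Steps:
$p{\left(t \right)} = t^{2}$
$- 20 p{\left(6 \right)} 4 = - 20 \cdot 6^{2} \cdot 4 = \left(-20\right) 36 \cdot 4 = \left(-720\right) 4 = -2880$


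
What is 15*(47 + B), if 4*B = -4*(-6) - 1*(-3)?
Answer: 3225/4 ≈ 806.25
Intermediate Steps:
B = 27/4 (B = (-4*(-6) - 1*(-3))/4 = (24 + 3)/4 = (1/4)*27 = 27/4 ≈ 6.7500)
15*(47 + B) = 15*(47 + 27/4) = 15*(215/4) = 3225/4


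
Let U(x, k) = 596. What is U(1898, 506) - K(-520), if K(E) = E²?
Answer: -269804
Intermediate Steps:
U(1898, 506) - K(-520) = 596 - 1*(-520)² = 596 - 1*270400 = 596 - 270400 = -269804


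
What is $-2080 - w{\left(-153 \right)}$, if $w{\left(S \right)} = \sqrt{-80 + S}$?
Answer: $-2080 - i \sqrt{233} \approx -2080.0 - 15.264 i$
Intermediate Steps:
$-2080 - w{\left(-153 \right)} = -2080 - \sqrt{-80 - 153} = -2080 - \sqrt{-233} = -2080 - i \sqrt{233}$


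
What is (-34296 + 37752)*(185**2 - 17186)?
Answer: 58886784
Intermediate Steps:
(-34296 + 37752)*(185**2 - 17186) = 3456*(34225 - 17186) = 3456*17039 = 58886784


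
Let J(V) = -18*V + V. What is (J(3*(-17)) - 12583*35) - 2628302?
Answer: -3067840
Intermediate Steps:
J(V) = -17*V
(J(3*(-17)) - 12583*35) - 2628302 = (-51*(-17) - 12583*35) - 2628302 = (-17*(-51) - 440405) - 2628302 = (867 - 440405) - 2628302 = -439538 - 2628302 = -3067840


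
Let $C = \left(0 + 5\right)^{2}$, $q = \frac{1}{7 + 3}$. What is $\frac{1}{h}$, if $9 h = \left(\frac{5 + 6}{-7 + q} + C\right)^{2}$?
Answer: $\frac{42849}{2608225} \approx 0.016428$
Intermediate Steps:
$q = \frac{1}{10} \approx 0.1$
$C = 25$ ($C = 5^{2} = 25$)
$h = \frac{2608225}{42849}$ ($h = \frac{\left(\frac{5 + 6}{-7 + \frac{1}{10}} + 25\right)^{2}}{9} = \frac{\left(\frac{11}{- \frac{69}{10}} + 25\right)^{2}}{9} = \frac{\left(11 \left(- \frac{10}{69}\right) + 25\right)^{2}}{9} = \frac{\left(- \frac{110}{69} + 25\right)^{2}}{9} = \frac{\left(\frac{1615}{69}\right)^{2}}{9} = \frac{1}{9} \cdot \frac{2608225}{4761} = \frac{2608225}{42849} \approx 60.87$)
$\frac{1}{h} = \frac{1}{\frac{2608225}{42849}} = \frac{42849}{2608225}$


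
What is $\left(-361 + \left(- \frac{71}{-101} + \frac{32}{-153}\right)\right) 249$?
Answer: $- \frac{462384866}{5151} \approx -89766.0$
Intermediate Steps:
$\left(-361 + \left(- \frac{71}{-101} + \frac{32}{-153}\right)\right) 249 = \left(-361 + \left(\left(-71\right) \left(- \frac{1}{101}\right) + 32 \left(- \frac{1}{153}\right)\right)\right) 249 = \left(-361 + \left(\frac{71}{101} - \frac{32}{153}\right)\right) 249 = \left(-361 + \frac{7631}{15453}\right) 249 = \left(- \frac{5570902}{15453}\right) 249 = - \frac{462384866}{5151}$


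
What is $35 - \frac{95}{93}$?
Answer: $\frac{3160}{93} \approx 33.979$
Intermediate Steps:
$35 - \frac{95}{93} = \frac{3160}{93}$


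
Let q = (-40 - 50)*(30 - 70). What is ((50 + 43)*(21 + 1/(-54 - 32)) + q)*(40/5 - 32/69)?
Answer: 41380300/989 ≈ 41841.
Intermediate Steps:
q = 3600 (q = -90*(-40) = 3600)
((50 + 43)*(21 + 1/(-54 - 32)) + q)*(40/5 - 32/69) = ((50 + 43)*(21 + 1/(-54 - 32)) + 3600)*(40/5 - 32/69) = (93*(21 + 1/(-86)) + 3600)*(40*(⅕) - 32*1/69) = (93*(21 - 1/86) + 3600)*(8 - 32/69) = (93*(1805/86) + 3600)*(520/69) = (167865/86 + 3600)*(520/69) = (477465/86)*(520/69) = 41380300/989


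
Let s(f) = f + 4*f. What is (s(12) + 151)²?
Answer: 44521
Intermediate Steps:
s(f) = 5*f
(s(12) + 151)² = (5*12 + 151)² = (60 + 151)² = 211² = 44521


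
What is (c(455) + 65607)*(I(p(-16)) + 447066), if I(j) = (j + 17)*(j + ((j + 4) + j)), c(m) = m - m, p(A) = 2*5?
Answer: 29390886288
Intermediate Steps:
p(A) = 10
c(m) = 0
I(j) = (4 + 3*j)*(17 + j) (I(j) = (17 + j)*(j + ((4 + j) + j)) = (17 + j)*(j + (4 + 2*j)) = (17 + j)*(4 + 3*j) = (4 + 3*j)*(17 + j))
(c(455) + 65607)*(I(p(-16)) + 447066) = (0 + 65607)*((68 + 3*10**2 + 55*10) + 447066) = 65607*((68 + 3*100 + 550) + 447066) = 65607*((68 + 300 + 550) + 447066) = 65607*(918 + 447066) = 65607*447984 = 29390886288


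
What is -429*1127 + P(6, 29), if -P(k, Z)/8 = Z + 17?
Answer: -483851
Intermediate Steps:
P(k, Z) = -136 - 8*Z (P(k, Z) = -8*(Z + 17) = -8*(17 + Z) = -136 - 8*Z)
-429*1127 + P(6, 29) = -429*1127 + (-136 - 8*29) = -483483 + (-136 - 232) = -483483 - 368 = -483851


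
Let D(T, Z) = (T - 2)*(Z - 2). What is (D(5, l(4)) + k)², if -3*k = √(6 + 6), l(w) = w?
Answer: 112/3 - 8*√3 ≈ 23.477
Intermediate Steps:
D(T, Z) = (-2 + T)*(-2 + Z)
k = -2*√3/3 (k = -√(6 + 6)/3 = -2*√3/3 ≈ -1.1547)
(D(5, l(4)) + k)² = ((4 - 2*5 - 2*4 + 5*4) - 2*√3/3)² = ((4 - 10 - 8 + 20) - 2*√3/3)² = (6 - 2*√3/3)²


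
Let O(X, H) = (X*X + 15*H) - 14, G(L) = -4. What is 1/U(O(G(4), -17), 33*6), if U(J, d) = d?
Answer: 1/198 ≈ 0.0050505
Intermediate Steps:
O(X, H) = -14 + X² + 15*H (O(X, H) = (X² + 15*H) - 14 = -14 + X² + 15*H)
1/U(O(G(4), -17), 33*6) = 1/(33*6) = 1/198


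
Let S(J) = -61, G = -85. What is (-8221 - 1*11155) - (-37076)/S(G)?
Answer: -1219012/61 ≈ -19984.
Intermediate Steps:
(-8221 - 1*11155) - (-37076)/S(G) = (-8221 - 1*11155) - (-37076)/(-61) = (-8221 - 11155) - (-37076)*(-1)/61 = -19376 - 1*37076/61 = -19376 - 37076/61 = -1219012/61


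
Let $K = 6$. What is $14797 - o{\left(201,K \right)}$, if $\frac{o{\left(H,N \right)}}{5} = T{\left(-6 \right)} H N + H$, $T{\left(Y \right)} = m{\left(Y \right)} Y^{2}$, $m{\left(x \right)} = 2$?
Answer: $-420368$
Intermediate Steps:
$T{\left(Y \right)} = 2 Y^{2}$
$o{\left(H,N \right)} = 5 H + 360 H N$ ($o{\left(H,N \right)} = 5 \left(2 \left(-6\right)^{2} H N + H\right) = 5 \left(2 \cdot 36 H N + H\right) = 5 \left(72 H N + H\right) = 5 \left(H + 72 H N\right) = 5 H + 360 H N$)
$14797 - o{\left(201,K \right)} = 14797 - 5 \cdot 201 \left(1 + 72 \cdot 6\right) = 14797 - 5 \cdot 201 \left(1 + 432\right) = 14797 - 5 \cdot 201 \cdot 433 = 14797 - 435165 = -420368$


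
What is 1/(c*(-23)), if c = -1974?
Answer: 1/45402 ≈ 2.2025e-5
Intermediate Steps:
1/(c*(-23)) = 1/(-1974*(-23)) = 1/45402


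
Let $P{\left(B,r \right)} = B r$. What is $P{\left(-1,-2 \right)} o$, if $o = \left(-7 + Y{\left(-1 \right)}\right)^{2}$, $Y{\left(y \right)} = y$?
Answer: $128$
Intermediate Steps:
$o = 64$ ($o = \left(-7 - 1\right)^{2} = \left(-8\right)^{2} = 64$)
$P{\left(-1,-2 \right)} o = \left(-1\right) \left(-2\right) 64 = 2 \cdot 64 = 128$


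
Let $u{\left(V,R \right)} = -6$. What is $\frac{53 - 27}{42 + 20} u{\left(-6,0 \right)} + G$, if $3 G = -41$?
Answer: $- \frac{1505}{93} \approx -16.183$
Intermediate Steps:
$G = - \frac{41}{3}$ ($G = \frac{1}{3} \left(-41\right) = - \frac{41}{3} \approx -13.667$)
$\frac{53 - 27}{42 + 20} u{\left(-6,0 \right)} + G = \frac{53 - 27}{42 + 20} \left(-6\right) - \frac{41}{3} = \frac{26}{62} \left(-6\right) - \frac{41}{3} = 26 \cdot \frac{1}{62} \left(-6\right) - \frac{41}{3} = \frac{13}{31} \left(-6\right) - \frac{41}{3} = - \frac{78}{31} - \frac{41}{3} = - \frac{1505}{93}$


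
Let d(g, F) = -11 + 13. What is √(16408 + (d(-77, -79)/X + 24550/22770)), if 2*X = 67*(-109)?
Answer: √504162248321954695/5542977 ≈ 128.10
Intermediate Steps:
d(g, F) = 2
X = -7303/2 (X = (67*(-109))/2 = (½)*(-7303) = -7303/2 ≈ -3651.5)
√(16408 + (d(-77, -79)/X + 24550/22770)) = √(16408 + (2/(-7303/2) + 24550/22770)) = √(16408 + (2*(-2/7303) + 24550*(1/22770))) = √(16408 + (-4/7303 + 2455/2277)) = √(16408 + 17919757/16628931) = √(272865419605/16628931) = √504162248321954695/5542977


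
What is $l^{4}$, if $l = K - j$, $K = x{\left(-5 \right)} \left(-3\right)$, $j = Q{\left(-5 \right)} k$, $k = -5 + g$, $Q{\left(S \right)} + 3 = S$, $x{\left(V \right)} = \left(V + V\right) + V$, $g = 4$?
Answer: $1874161$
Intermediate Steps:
$x{\left(V \right)} = 3 V$ ($x{\left(V \right)} = 2 V + V = 3 V$)
$Q{\left(S \right)} = -3 + S$
$k = -1$ ($k = -5 + 4 = -1$)
$j = 8$ ($j = \left(-3 - 5\right) \left(-1\right) = \left(-8\right) \left(-1\right) = 8$)
$K = 45$ ($K = 3 \left(-5\right) \left(-3\right) = \left(-15\right) \left(-3\right) = 45$)
$l = 37$ ($l = 45 - 8 = 37$)
$l^{4} = 37^{4} = 1874161$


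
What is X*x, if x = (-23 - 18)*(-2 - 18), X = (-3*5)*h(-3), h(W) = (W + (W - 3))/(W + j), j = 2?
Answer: -110700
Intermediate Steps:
h(W) = (-3 + 2*W)/(2 + W) (h(W) = (W + (W - 3))/(W + 2) = (W + (-3 + W))/(2 + W) = (-3 + 2*W)/(2 + W))
X = -135 (X = (-3*5)*((-3 + 2*(-3))/(2 - 3)) = -15*(-3 - 6)/(-1) = -(-15)*(-9) = -15*9 = -135)
x = 820 (x = -41*(-20) = 820)
X*x = -135*820 = -110700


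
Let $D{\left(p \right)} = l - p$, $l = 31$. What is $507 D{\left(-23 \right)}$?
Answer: $27378$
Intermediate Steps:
$D{\left(p \right)} = 31 - p$
$507 D{\left(-23 \right)} = 507 \left(31 - -23\right) = 507 \left(31 + 23\right) = 507 \cdot 54 = 27378$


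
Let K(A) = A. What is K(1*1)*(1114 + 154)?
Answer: 1268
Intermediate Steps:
K(1*1)*(1114 + 154) = (1*1)*(1114 + 154) = 1*1268 = 1268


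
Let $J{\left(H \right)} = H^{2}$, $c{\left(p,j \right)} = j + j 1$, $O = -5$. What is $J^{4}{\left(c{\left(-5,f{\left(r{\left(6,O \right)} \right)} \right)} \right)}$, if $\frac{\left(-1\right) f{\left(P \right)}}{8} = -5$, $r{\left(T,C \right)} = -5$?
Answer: $1677721600000000$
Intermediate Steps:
$f{\left(P \right)} = 40$ ($f{\left(P \right)} = \left(-8\right) \left(-5\right) = 40$)
$c{\left(p,j \right)} = 2 j$ ($c{\left(p,j \right)} = j + j = 2 j$)
$J^{4}{\left(c{\left(-5,f{\left(r{\left(6,O \right)} \right)} \right)} \right)} = \left(\left(2 \cdot 40\right)^{2}\right)^{4} = \left(80^{2}\right)^{4} = 6400^{4} = 1677721600000000$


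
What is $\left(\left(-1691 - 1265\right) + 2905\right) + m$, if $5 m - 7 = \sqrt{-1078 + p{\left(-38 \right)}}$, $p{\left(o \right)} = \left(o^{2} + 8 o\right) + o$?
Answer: $- \frac{248}{5} + \frac{2 \sqrt{6}}{5} \approx -48.62$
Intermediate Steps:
$p{\left(o \right)} = o^{2} + 9 o$
$m = \frac{7}{5} + \frac{2 \sqrt{6}}{5}$ ($m = \frac{7}{5} + \frac{\sqrt{-1078 - 38 \left(9 - 38\right)}}{5} = \frac{7}{5} + \frac{\sqrt{-1078 - -1102}}{5} = \frac{7}{5} + \frac{\sqrt{-1078 + 1102}}{5} = \frac{7}{5} + \frac{\sqrt{24}}{5} = \frac{7}{5} + \frac{2 \sqrt{6}}{5} \approx 2.3798$)
$\left(\left(-1691 - 1265\right) + 2905\right) + m = \left(\left(-1691 - 1265\right) + 2905\right) + \left(\frac{7}{5} + \frac{2 \sqrt{6}}{5}\right) = \left(-2956 + 2905\right) + \left(\frac{7}{5} + \frac{2 \sqrt{6}}{5}\right) = -51 + \left(\frac{7}{5} + \frac{2 \sqrt{6}}{5}\right) = - \frac{248}{5} + \frac{2 \sqrt{6}}{5}$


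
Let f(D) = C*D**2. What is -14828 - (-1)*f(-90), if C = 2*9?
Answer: 130972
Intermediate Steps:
C = 18
f(D) = 18*D**2
-14828 - (-1)*f(-90) = -14828 - (-1)*18*(-90)**2 = -14828 - (-1)*18*8100 = -14828 - (-1)*145800 = -14828 - 1*(-145800) = -14828 + 145800 = 130972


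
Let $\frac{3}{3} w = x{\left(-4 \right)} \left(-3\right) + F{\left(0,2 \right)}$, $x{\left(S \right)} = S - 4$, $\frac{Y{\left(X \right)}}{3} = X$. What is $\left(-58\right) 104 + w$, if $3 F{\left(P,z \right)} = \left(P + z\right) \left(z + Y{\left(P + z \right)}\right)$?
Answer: $- \frac{18008}{3} \approx -6002.7$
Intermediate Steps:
$Y{\left(X \right)} = 3 X$
$x{\left(S \right)} = -4 + S$ ($x{\left(S \right)} = S - 4 = -4 + S$)
$F{\left(P,z \right)} = \frac{\left(P + z\right) \left(3 P + 4 z\right)}{3}$ ($F{\left(P,z \right)} = \frac{\left(P + z\right) \left(z + 3 \left(P + z\right)\right)}{3} = \frac{\left(P + z\right) \left(z + \left(3 P + 3 z\right)\right)}{3} = \frac{\left(P + z\right) \left(3 P + 4 z\right)}{3}$)
$w = \frac{88}{3}$ ($w = \left(-4 - 4\right) \left(-3\right) + \left(0^{2} + \frac{4 \cdot 2^{2}}{3} + \frac{7}{3} \cdot 0 \cdot 2\right) = \left(-8\right) \left(-3\right) + \left(0 + \frac{4}{3} \cdot 4 + 0\right) = 24 + \left(0 + \frac{16}{3} + 0\right) = 24 + \frac{16}{3} = \frac{88}{3} \approx 29.333$)
$\left(-58\right) 104 + w = \left(-58\right) 104 + \frac{88}{3} = -6032 + \frac{88}{3} = - \frac{18008}{3}$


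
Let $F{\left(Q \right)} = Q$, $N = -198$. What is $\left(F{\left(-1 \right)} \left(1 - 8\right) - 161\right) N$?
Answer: $30492$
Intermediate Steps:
$\left(F{\left(-1 \right)} \left(1 - 8\right) - 161\right) N = \left(- (1 - 8) - 161\right) \left(-198\right) = \left(\left(-1\right) \left(-7\right) - 161\right) \left(-198\right) = \left(7 - 161\right) \left(-198\right) = \left(-154\right) \left(-198\right) = 30492$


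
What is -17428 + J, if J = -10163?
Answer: -27591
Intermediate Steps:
-17428 + J = -17428 - 10163 = -27591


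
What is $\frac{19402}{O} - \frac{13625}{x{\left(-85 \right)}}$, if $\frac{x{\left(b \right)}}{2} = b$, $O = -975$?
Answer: $\frac{1997207}{33150} \approx 60.248$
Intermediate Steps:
$x{\left(b \right)} = 2 b$
$\frac{19402}{O} - \frac{13625}{x{\left(-85 \right)}} = \frac{19402}{-975} - \frac{13625}{2 \left(-85\right)} = 19402 \left(- \frac{1}{975}\right) - \frac{13625}{-170} = - \frac{19402}{975} - - \frac{2725}{34} = - \frac{19402}{975} + \frac{2725}{34} = \frac{1997207}{33150}$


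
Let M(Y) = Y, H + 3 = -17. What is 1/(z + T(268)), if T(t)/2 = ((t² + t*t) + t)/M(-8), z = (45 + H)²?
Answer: -1/35354 ≈ -2.8285e-5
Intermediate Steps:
H = -20 (H = -3 - 17 = -20)
z = 625 (z = (45 - 20)² = 25² = 625)
T(t) = -t²/2 - t/4 (T(t) = 2*(((t² + t*t) + t)/(-8)) = 2*(((t² + t²) + t)*(-⅛)) = 2*((2*t² + t)*(-⅛)) = 2*((t + 2*t²)*(-⅛)) = 2*(-t²/4 - t/8) = -t²/2 - t/4)
1/(z + T(268)) = 1/(625 - ¼*268*(1 + 2*268)) = 1/(625 - ¼*268*(1 + 536)) = 1/(625 - ¼*268*537) = 1/(625 - 35979) = 1/(-35354) = -1/35354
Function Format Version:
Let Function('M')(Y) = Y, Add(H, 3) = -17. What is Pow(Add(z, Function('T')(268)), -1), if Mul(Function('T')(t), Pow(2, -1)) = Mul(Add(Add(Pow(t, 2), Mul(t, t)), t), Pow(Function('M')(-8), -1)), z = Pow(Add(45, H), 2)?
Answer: Rational(-1, 35354) ≈ -2.8285e-5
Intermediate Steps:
H = -20 (H = Add(-3, -17) = -20)
z = 625 (z = Pow(Add(45, -20), 2) = Pow(25, 2) = 625)
Function('T')(t) = Add(Mul(Rational(-1, 2), Pow(t, 2)), Mul(Rational(-1, 4), t)) (Function('T')(t) = Mul(2, Mul(Add(Add(Pow(t, 2), Mul(t, t)), t), Pow(-8, -1))) = Mul(2, Mul(Add(Add(Pow(t, 2), Pow(t, 2)), t), Rational(-1, 8))) = Mul(2, Mul(Add(Mul(2, Pow(t, 2)), t), Rational(-1, 8))) = Mul(2, Mul(Add(t, Mul(2, Pow(t, 2))), Rational(-1, 8))) = Mul(2, Add(Mul(Rational(-1, 4), Pow(t, 2)), Mul(Rational(-1, 8), t))) = Add(Mul(Rational(-1, 2), Pow(t, 2)), Mul(Rational(-1, 4), t)))
Pow(Add(z, Function('T')(268)), -1) = Pow(Add(625, Mul(Rational(-1, 4), 268, Add(1, Mul(2, 268)))), -1) = Pow(Add(625, Mul(Rational(-1, 4), 268, Add(1, 536))), -1) = Pow(Add(625, Mul(Rational(-1, 4), 268, 537)), -1) = Pow(Add(625, -35979), -1) = Pow(-35354, -1) = Rational(-1, 35354)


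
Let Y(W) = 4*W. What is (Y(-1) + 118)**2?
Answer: 12996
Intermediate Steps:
(Y(-1) + 118)**2 = (4*(-1) + 118)**2 = (-4 + 118)**2 = 114**2 = 12996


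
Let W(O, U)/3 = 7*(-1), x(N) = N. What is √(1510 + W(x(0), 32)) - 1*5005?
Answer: -5005 + √1489 ≈ -4966.4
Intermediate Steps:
W(O, U) = -21 (W(O, U) = 3*(7*(-1)) = 3*(-7) = -21)
√(1510 + W(x(0), 32)) - 1*5005 = √(1510 - 21) - 1*5005 = √1489 - 5005 = -5005 + √1489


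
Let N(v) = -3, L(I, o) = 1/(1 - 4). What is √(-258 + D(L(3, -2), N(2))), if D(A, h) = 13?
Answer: 7*I*√5 ≈ 15.652*I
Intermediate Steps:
L(I, o) = -⅓ (L(I, o) = 1/(-3) = -⅓)
√(-258 + D(L(3, -2), N(2))) = √(-258 + 13) = √(-245) = 7*I*√5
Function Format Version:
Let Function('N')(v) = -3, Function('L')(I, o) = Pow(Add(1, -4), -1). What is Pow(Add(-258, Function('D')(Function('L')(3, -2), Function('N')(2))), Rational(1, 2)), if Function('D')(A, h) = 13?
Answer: Mul(7, I, Pow(5, Rational(1, 2))) ≈ Mul(15.652, I)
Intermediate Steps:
Function('L')(I, o) = Rational(-1, 3) (Function('L')(I, o) = Pow(-3, -1) = Rational(-1, 3))
Pow(Add(-258, Function('D')(Function('L')(3, -2), Function('N')(2))), Rational(1, 2)) = Pow(Add(-258, 13), Rational(1, 2)) = Pow(-245, Rational(1, 2)) = Mul(7, I, Pow(5, Rational(1, 2)))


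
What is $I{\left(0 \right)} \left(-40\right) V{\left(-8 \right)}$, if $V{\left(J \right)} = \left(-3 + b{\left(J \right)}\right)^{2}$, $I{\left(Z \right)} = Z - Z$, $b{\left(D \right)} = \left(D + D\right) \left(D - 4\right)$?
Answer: $0$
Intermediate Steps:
$b{\left(D \right)} = 2 D \left(-4 + D\right)$
$I{\left(Z \right)} = 0$
$V{\left(J \right)} = \left(-3 + 2 J \left(-4 + J\right)\right)^{2}$
$I{\left(0 \right)} \left(-40\right) V{\left(-8 \right)} = 0 \left(-40\right) \left(-3 + 2 \left(-8\right) \left(-4 - 8\right)\right)^{2} = 0 \left(-3 + 2 \left(-8\right) \left(-12\right)\right)^{2} = 0 \left(-3 + 192\right)^{2} = 0 \cdot 189^{2} = 0 \cdot 35721 = 0$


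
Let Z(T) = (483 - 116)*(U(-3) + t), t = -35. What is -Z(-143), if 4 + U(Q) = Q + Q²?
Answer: 12111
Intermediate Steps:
U(Q) = -4 + Q + Q² (U(Q) = -4 + (Q + Q²) = -4 + Q + Q²)
Z(T) = -12111 (Z(T) = (483 - 116)*((-4 - 3 + (-3)²) - 35) = 367*((-4 - 3 + 9) - 35) = 367*(2 - 35) = 367*(-33) = -12111)
-Z(-143) = -1*(-12111) = 12111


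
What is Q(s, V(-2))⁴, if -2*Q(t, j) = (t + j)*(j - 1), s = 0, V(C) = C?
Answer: 81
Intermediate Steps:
Q(t, j) = -(-1 + j)*(j + t)/2 (Q(t, j) = -(t + j)*(j - 1)/2 = -(j + t)*(-1 + j)/2 = -(-1 + j)*(j + t)/2)
Q(s, V(-2))⁴ = ((½)*(-2) + (½)*0 - ½*(-2)² - ½*(-2)*0)⁴ = (-1 + 0 - ½*4 + 0)⁴ = (-1 + 0 - 2 + 0)⁴ = (-3)⁴ = 81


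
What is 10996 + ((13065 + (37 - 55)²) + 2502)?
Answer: 26887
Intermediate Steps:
10996 + ((13065 + (37 - 55)²) + 2502) = 10996 + ((13065 + (-18)²) + 2502) = 10996 + ((13065 + 324) + 2502) = 10996 + (13389 + 2502) = 10996 + 15891 = 26887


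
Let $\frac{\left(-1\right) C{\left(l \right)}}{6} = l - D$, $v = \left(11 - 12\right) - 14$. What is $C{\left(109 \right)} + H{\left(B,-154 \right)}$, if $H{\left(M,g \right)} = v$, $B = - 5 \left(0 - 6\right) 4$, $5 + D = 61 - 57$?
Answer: $-675$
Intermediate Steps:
$D = -1$ ($D = -5 + \left(61 - 57\right) = -5 + 4 = -1$)
$v = -15$ ($v = -1 - 14 = -15$)
$B = 120$ ($B = - 5 \left(0 - 6\right) 4 = \left(-5\right) \left(-6\right) 4 = 30 \cdot 4 = 120$)
$C{\left(l \right)} = -6 - 6 l$ ($C{\left(l \right)} = - 6 \left(l - -1\right) = - 6 \left(l + 1\right) = - 6 \left(1 + l\right) = -6 - 6 l$)
$H{\left(M,g \right)} = -15$
$C{\left(109 \right)} + H{\left(B,-154 \right)} = \left(-6 - 654\right) - 15 = -660 - 15 = -675$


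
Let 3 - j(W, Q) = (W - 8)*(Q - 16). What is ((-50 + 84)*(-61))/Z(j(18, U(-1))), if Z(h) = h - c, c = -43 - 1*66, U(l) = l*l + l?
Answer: -61/8 ≈ -7.6250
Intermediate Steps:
U(l) = l + l² (U(l) = l² + l = l + l²)
c = -109 (c = -43 - 66 = -109)
j(W, Q) = 3 - (-16 + Q)*(-8 + W) (j(W, Q) = 3 - (W - 8)*(Q - 16) = 3 - (-8 + W)*(-16 + Q) = 3 - (-16 + Q)*(-8 + W))
Z(h) = 109 + h (Z(h) = h - 1*(-109) = h + 109 = 109 + h)
((-50 + 84)*(-61))/Z(j(18, U(-1))) = ((-50 + 84)*(-61))/(109 + (-125 + 8*(-(1 - 1)) + 16*18 - 1*(-(1 - 1))*18)) = (34*(-61))/(109 + (-125 + 8*(-1*0) + 288 - 1*(-1*0)*18)) = -2074/(109 + (-125 + 8*0 + 288 - 1*0*18)) = -2074/(109 + (-125 + 0 + 288 + 0)) = -2074/(109 + 163) = -2074/272 = -2074*1/272 = -61/8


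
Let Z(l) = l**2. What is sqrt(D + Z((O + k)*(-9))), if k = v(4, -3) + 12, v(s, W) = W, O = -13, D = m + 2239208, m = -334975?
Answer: sqrt(1905529) ≈ 1380.4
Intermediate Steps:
D = 1904233 (D = -334975 + 2239208 = 1904233)
k = 9 (k = -3 + 12 = 9)
sqrt(D + Z((O + k)*(-9))) = sqrt(1904233 + ((-13 + 9)*(-9))**2) = sqrt(1904233 + (-4*(-9))**2) = sqrt(1904233 + 36**2) = sqrt(1904233 + 1296) = sqrt(1905529)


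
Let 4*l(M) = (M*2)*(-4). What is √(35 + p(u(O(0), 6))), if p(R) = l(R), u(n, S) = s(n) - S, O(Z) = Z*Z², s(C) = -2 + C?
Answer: √51 ≈ 7.1414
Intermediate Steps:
l(M) = -2*M (l(M) = ((M*2)*(-4))/4 = ((2*M)*(-4))/4 = (-8*M)/4 = -2*M)
O(Z) = Z³
u(n, S) = -2 + n - S (u(n, S) = (-2 + n) - S = -2 + n - S)
p(R) = -2*R
√(35 + p(u(O(0), 6))) = √(35 - 2*(-2 + 0³ - 1*6)) = √(35 - 2*(-2 + 0 - 6)) = √(35 - 2*(-8)) = √(35 + 16) = √51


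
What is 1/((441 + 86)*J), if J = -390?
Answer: -1/205530 ≈ -4.8655e-6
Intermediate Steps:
1/((441 + 86)*J) = 1/((441 + 86)*(-390)) = 1/(527*(-390)) = 1/(-205530) = -1/205530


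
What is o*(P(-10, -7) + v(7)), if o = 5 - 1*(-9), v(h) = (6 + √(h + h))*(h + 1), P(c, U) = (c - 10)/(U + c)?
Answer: 11704/17 + 112*√14 ≈ 1107.5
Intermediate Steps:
P(c, U) = (-10 + c)/(U + c)
v(h) = (1 + h)*(6 + √2*√h) (v(h) = (6 + √(2*h))*(1 + h) = (6 + √2*√h)*(1 + h) = (1 + h)*(6 + √2*√h))
o = 14 (o = 5 + 9 = 14)
o*(P(-10, -7) + v(7)) = 14*((-10 - 10)/(-7 - 10) + (6 + 6*7 + √2*√7 + √2*7^(3/2))) = 14*(-20/(-17) + (6 + 42 + √14 + √2*(7*√7))) = 14*(-1/17*(-20) + (6 + 42 + √14 + 7*√14)) = 14*(20/17 + (48 + 8*√14)) = 14*(836/17 + 8*√14) = 11704/17 + 112*√14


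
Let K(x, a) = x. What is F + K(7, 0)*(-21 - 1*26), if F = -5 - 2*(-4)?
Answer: -326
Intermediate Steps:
F = 3 (F = -5 + 8 = 3)
F + K(7, 0)*(-21 - 1*26) = 3 + 7*(-21 - 1*26) = 3 + 7*(-21 - 26) = 3 + 7*(-47) = 3 - 329 = -326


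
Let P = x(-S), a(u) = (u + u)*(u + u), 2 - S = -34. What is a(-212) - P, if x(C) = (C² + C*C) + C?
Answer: 177220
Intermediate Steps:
S = 36 (S = 2 - 1*(-34) = 2 + 34 = 36)
x(C) = C + 2*C² (x(C) = (C² + C²) + C = 2*C² + C = C + 2*C²)
a(u) = 4*u² (a(u) = (2*u)*(2*u) = 4*u²)
P = 2556 (P = (-1*36)*(1 + 2*(-1*36)) = -36*(1 + 2*(-36)) = -36*(1 - 72) = -36*(-71) = 2556)
a(-212) - P = 4*(-212)² - 1*2556 = 4*44944 - 2556 = 179776 - 2556 = 177220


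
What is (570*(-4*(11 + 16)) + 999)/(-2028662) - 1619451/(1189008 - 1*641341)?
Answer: -3252151443375/1111031231554 ≈ -2.9271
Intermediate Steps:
(570*(-4*(11 + 16)) + 999)/(-2028662) - 1619451/(1189008 - 1*641341) = (570*(-4*27) + 999)*(-1/2028662) - 1619451/(1189008 - 641341) = (570*(-108) + 999)*(-1/2028662) - 1619451/547667 = (-61560 + 999)*(-1/2028662) - 1619451*1/547667 = -60561*(-1/2028662) - 1619451/547667 = 60561/2028662 - 1619451/547667 = -3252151443375/1111031231554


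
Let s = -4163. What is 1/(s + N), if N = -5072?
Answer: -1/9235 ≈ -0.00010828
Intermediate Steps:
1/(s + N) = 1/(-4163 - 5072) = 1/(-9235) = -1/9235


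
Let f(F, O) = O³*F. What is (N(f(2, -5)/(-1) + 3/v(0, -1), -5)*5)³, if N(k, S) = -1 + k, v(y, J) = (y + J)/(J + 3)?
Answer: 1793613375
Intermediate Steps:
f(F, O) = F*O³
v(y, J) = (J + y)/(3 + J)
(N(f(2, -5)/(-1) + 3/v(0, -1), -5)*5)³ = ((-1 + ((2*(-5)³)/(-1) + 3/(((-1 + 0)/(3 - 1)))))*5)³ = ((-1 + ((2*(-125))*(-1) + 3/((-1/2))))*5)³ = ((-1 + (-250*(-1) + 3/(((½)*(-1)))))*5)³ = ((-1 + (250 + 3/(-½)))*5)³ = ((-1 + (250 + 3*(-2)))*5)³ = ((-1 + (250 - 6))*5)³ = ((-1 + 244)*5)³ = (243*5)³ = 1215³ = 1793613375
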